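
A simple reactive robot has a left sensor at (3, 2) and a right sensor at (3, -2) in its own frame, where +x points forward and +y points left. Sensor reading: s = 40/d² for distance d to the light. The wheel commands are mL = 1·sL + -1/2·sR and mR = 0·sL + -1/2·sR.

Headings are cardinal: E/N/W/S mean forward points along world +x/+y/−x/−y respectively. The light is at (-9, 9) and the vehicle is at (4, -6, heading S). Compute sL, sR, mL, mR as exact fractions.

left sensor world pos  = (6, -9); dL² = 549
right sensor world pos = (2, -9); dR² = 445
sL = 40/549 = 40/549
sR = 40/445 = 8/89
mL = 1·sL + -1/2·sR = 1364/48861
mR = 0·sL + -1/2·sR = -4/89

40/549 8/89 1364/48861 -4/89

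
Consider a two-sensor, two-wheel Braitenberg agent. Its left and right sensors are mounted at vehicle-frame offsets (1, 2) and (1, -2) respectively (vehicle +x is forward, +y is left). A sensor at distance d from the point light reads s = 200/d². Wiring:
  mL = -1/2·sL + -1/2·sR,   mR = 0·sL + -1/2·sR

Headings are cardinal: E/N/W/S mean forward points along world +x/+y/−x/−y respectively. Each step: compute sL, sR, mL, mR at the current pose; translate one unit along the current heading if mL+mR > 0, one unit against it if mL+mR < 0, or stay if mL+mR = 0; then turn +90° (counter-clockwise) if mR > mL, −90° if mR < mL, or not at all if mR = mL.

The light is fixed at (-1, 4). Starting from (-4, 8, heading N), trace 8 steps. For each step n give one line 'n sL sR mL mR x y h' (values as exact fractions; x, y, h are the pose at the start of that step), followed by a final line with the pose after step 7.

0 4 100/13 -76/13 -50/13 -4 8 N
1 200/17 200/41 -5800/697 -100/41 -4 7 W
2 50 10 -30 -5 -3 7 S
3 200/37 40 -840/37 -20 -3 8 E
4 4 100/13 -76/13 -50/13 -4 8 N
5 200/17 200/41 -5800/697 -100/41 -4 7 W
6 50 10 -30 -5 -3 7 S
7 200/37 40 -840/37 -20 -3 8 E
final -4 8 N

n=0: pose=(-4,8,N); sL=4, sR=100/13; mL=-76/13, mR=-50/13; mL+mR=-126/13 → advance -1; mR−mL=2 → turn +1·90°
n=1: pose=(-4,7,W); sL=200/17, sR=200/41; mL=-5800/697, mR=-100/41; mL+mR=-7500/697 → advance -1; mR−mL=100/17 → turn +1·90°
n=2: pose=(-3,7,S); sL=50, sR=10; mL=-30, mR=-5; mL+mR=-35 → advance -1; mR−mL=25 → turn +1·90°
n=3: pose=(-3,8,E); sL=200/37, sR=40; mL=-840/37, mR=-20; mL+mR=-1580/37 → advance -1; mR−mL=100/37 → turn +1·90°
n=4: pose=(-4,8,N); sL=4, sR=100/13; mL=-76/13, mR=-50/13; mL+mR=-126/13 → advance -1; mR−mL=2 → turn +1·90°
n=5: pose=(-4,7,W); sL=200/17, sR=200/41; mL=-5800/697, mR=-100/41; mL+mR=-7500/697 → advance -1; mR−mL=100/17 → turn +1·90°
n=6: pose=(-3,7,S); sL=50, sR=10; mL=-30, mR=-5; mL+mR=-35 → advance -1; mR−mL=25 → turn +1·90°
n=7: pose=(-3,8,E); sL=200/37, sR=40; mL=-840/37, mR=-20; mL+mR=-1580/37 → advance -1; mR−mL=100/37 → turn +1·90°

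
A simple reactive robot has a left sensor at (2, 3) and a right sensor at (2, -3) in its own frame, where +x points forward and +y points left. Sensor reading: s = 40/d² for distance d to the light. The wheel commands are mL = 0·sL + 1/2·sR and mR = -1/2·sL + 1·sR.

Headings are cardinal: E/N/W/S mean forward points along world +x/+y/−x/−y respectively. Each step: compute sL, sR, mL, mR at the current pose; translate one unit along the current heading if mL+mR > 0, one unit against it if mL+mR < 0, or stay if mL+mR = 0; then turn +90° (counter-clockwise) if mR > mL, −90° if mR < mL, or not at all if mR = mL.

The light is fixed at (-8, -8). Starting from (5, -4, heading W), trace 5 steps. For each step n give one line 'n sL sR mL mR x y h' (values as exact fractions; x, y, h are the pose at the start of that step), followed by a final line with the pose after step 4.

0 20/61 4/17 2/17 74/1037 5 -4 W
1 40/117 40/261 20/261 -20/1131 4 -4 N
2 2/13 1/5 1/10 8/65 4 -3 E
3 40/149 8/61 4/61 -28/9089 5 -3 N
4 20/153 20/117 10/117 70/663 5 -2 E
final 6 -2 N

n=0: pose=(5,-4,W); sL=20/61, sR=4/17; mL=2/17, mR=74/1037; mL+mR=196/1037 → advance +1; mR−mL=-48/1037 → turn -1·90°
n=1: pose=(4,-4,N); sL=40/117, sR=40/261; mL=20/261, mR=-20/1131; mL+mR=200/3393 → advance +1; mR−mL=-320/3393 → turn -1·90°
n=2: pose=(4,-3,E); sL=2/13, sR=1/5; mL=1/10, mR=8/65; mL+mR=29/130 → advance +1; mR−mL=3/130 → turn +1·90°
n=3: pose=(5,-3,N); sL=40/149, sR=8/61; mL=4/61, mR=-28/9089; mL+mR=568/9089 → advance +1; mR−mL=-624/9089 → turn -1·90°
n=4: pose=(5,-2,E); sL=20/153, sR=20/117; mL=10/117, mR=70/663; mL+mR=380/1989 → advance +1; mR−mL=40/1989 → turn +1·90°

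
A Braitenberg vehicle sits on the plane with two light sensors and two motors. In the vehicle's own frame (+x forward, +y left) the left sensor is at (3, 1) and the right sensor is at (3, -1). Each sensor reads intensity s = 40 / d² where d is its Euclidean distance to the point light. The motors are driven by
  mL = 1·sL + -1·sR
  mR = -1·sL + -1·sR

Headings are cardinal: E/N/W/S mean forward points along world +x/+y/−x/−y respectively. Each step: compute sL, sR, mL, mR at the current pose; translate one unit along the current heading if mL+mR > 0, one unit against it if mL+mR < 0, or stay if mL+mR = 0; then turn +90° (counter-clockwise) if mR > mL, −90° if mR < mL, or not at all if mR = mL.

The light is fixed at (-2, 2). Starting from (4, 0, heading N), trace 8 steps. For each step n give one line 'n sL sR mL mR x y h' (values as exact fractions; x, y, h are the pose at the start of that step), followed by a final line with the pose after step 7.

0 20/13 4/5 48/65 -152/65 4 0 N
1 8/17 40/97 96/1649 -1456/1649 4 -1 E
2 5/9 10/13 -25/117 -155/117 3 -1 S
3 40/13 8 -64/13 -144/13 3 0 W
4 20/13 4/5 48/65 -152/65 4 0 N
5 8/17 40/97 96/1649 -1456/1649 4 -1 E
6 5/9 10/13 -25/117 -155/117 3 -1 S
7 40/13 8 -64/13 -144/13 3 0 W
final 4 0 N

n=0: pose=(4,0,N); sL=20/13, sR=4/5; mL=48/65, mR=-152/65; mL+mR=-8/5 → advance -1; mR−mL=-40/13 → turn -1·90°
n=1: pose=(4,-1,E); sL=8/17, sR=40/97; mL=96/1649, mR=-1456/1649; mL+mR=-80/97 → advance -1; mR−mL=-16/17 → turn -1·90°
n=2: pose=(3,-1,S); sL=5/9, sR=10/13; mL=-25/117, mR=-155/117; mL+mR=-20/13 → advance -1; mR−mL=-10/9 → turn -1·90°
n=3: pose=(3,0,W); sL=40/13, sR=8; mL=-64/13, mR=-144/13; mL+mR=-16 → advance -1; mR−mL=-80/13 → turn -1·90°
n=4: pose=(4,0,N); sL=20/13, sR=4/5; mL=48/65, mR=-152/65; mL+mR=-8/5 → advance -1; mR−mL=-40/13 → turn -1·90°
n=5: pose=(4,-1,E); sL=8/17, sR=40/97; mL=96/1649, mR=-1456/1649; mL+mR=-80/97 → advance -1; mR−mL=-16/17 → turn -1·90°
n=6: pose=(3,-1,S); sL=5/9, sR=10/13; mL=-25/117, mR=-155/117; mL+mR=-20/13 → advance -1; mR−mL=-10/9 → turn -1·90°
n=7: pose=(3,0,W); sL=40/13, sR=8; mL=-64/13, mR=-144/13; mL+mR=-16 → advance -1; mR−mL=-80/13 → turn -1·90°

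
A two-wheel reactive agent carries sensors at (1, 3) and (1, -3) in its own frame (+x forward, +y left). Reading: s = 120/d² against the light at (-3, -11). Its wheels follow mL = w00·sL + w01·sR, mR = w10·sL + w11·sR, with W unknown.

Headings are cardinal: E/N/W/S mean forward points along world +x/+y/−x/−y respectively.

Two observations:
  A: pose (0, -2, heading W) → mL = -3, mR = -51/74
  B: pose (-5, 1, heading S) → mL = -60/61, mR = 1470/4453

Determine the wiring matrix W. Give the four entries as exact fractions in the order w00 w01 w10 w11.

obs A: pose=(0,-2,W) → sL=3, sR=30/37, mL=-3, mR=-51/74
obs B: pose=(-5,1,S) → sL=60/61, sR=60/73, mL=-60/61, mR=1470/4453
sensor matrix S = [[3, 30/37], [60/61, 60/73]]; det S = 274860/164761
solve [mL_A; mL_B] = S·[w00; w01] and [mR_A; mR_B] = S·[w10; w11]:
  w00 = -1, w01 = 0, w10 = -1/2, w11 = 1

-1 0 -1/2 1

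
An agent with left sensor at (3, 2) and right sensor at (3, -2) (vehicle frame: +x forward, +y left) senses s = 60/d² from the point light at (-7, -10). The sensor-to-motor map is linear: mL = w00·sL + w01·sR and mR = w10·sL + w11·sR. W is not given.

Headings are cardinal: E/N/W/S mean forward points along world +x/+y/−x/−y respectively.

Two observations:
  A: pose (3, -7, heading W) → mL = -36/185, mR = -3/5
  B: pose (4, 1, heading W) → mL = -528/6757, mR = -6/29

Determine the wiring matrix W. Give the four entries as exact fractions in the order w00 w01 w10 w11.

-1/2 1/2 -1/2 0

obs A: pose=(3,-7,W) → sL=6/5, sR=30/37, mL=-36/185, mR=-3/5
obs B: pose=(4,1,W) → sL=12/29, sR=60/233, mL=-528/6757, mR=-6/29
sensor matrix S = [[6/5, 30/37], [12/29, 60/233]]; det S = -6624/250009
solve [mL_A; mL_B] = S·[w00; w01] and [mR_A; mR_B] = S·[w10; w11]:
  w00 = -1/2, w01 = 1/2, w10 = -1/2, w11 = 0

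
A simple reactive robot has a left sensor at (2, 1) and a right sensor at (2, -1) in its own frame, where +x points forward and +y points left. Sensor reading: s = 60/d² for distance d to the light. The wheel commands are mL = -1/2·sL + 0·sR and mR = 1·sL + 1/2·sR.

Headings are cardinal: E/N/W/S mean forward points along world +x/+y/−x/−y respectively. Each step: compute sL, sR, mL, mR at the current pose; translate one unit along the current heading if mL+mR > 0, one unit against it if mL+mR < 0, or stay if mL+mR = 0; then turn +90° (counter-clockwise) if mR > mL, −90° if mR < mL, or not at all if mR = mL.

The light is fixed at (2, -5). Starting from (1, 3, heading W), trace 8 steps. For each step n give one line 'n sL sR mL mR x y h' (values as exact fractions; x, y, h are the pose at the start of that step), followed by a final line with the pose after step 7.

0 30/29 2/3 -15/29 119/87 1 3 W
1 60/37 4/3 -30/37 254/111 0 3 S
2 15/16 5/3 -15/32 85/48 0 2 E
3 12/17 20/27 -6/17 494/459 1 2 N
4 30/29 2/3 -15/29 119/87 1 3 W
5 60/37 4/3 -30/37 254/111 0 3 S
6 15/16 5/3 -15/32 85/48 0 2 E
7 12/17 20/27 -6/17 494/459 1 2 N
final 1 3 W

n=0: pose=(1,3,W); sL=30/29, sR=2/3; mL=-15/29, mR=119/87; mL+mR=74/87 → advance +1; mR−mL=164/87 → turn +1·90°
n=1: pose=(0,3,S); sL=60/37, sR=4/3; mL=-30/37, mR=254/111; mL+mR=164/111 → advance +1; mR−mL=344/111 → turn +1·90°
n=2: pose=(0,2,E); sL=15/16, sR=5/3; mL=-15/32, mR=85/48; mL+mR=125/96 → advance +1; mR−mL=215/96 → turn +1·90°
n=3: pose=(1,2,N); sL=12/17, sR=20/27; mL=-6/17, mR=494/459; mL+mR=332/459 → advance +1; mR−mL=656/459 → turn +1·90°
n=4: pose=(1,3,W); sL=30/29, sR=2/3; mL=-15/29, mR=119/87; mL+mR=74/87 → advance +1; mR−mL=164/87 → turn +1·90°
n=5: pose=(0,3,S); sL=60/37, sR=4/3; mL=-30/37, mR=254/111; mL+mR=164/111 → advance +1; mR−mL=344/111 → turn +1·90°
n=6: pose=(0,2,E); sL=15/16, sR=5/3; mL=-15/32, mR=85/48; mL+mR=125/96 → advance +1; mR−mL=215/96 → turn +1·90°
n=7: pose=(1,2,N); sL=12/17, sR=20/27; mL=-6/17, mR=494/459; mL+mR=332/459 → advance +1; mR−mL=656/459 → turn +1·90°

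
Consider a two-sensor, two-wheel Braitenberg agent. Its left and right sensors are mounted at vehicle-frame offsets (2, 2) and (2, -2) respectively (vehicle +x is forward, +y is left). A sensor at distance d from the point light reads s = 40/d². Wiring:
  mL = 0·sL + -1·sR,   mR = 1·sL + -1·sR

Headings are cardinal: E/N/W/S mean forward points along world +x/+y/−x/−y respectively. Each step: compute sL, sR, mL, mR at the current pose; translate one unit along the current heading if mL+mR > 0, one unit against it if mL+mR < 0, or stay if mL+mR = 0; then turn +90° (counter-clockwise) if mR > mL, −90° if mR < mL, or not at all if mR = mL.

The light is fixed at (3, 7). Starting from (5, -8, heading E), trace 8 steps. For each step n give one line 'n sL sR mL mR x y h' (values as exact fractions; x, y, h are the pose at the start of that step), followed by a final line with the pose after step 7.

n=0: pose=(5,-8,E); sL=8/37, sR=8/61; mL=-8/61, mR=192/2257; mL+mR=-104/2257 → advance -1; mR−mL=8/37 → turn +1·90°
n=1: pose=(4,-8,N); sL=4/17, sR=20/89; mL=-20/89, mR=16/1513; mL+mR=-324/1513 → advance -1; mR−mL=4/17 → turn +1·90°
n=2: pose=(4,-9,W); sL=8/65, sR=40/197; mL=-40/197, mR=-1024/12805; mL+mR=-3624/12805 → advance -1; mR−mL=8/65 → turn +1·90°
n=3: pose=(5,-9,S); sL=2/17, sR=10/81; mL=-10/81, mR=-8/1377; mL+mR=-178/1377 → advance -1; mR−mL=2/17 → turn +1·90°
n=4: pose=(5,-8,E); sL=8/37, sR=8/61; mL=-8/61, mR=192/2257; mL+mR=-104/2257 → advance -1; mR−mL=8/37 → turn +1·90°
n=5: pose=(4,-8,N); sL=4/17, sR=20/89; mL=-20/89, mR=16/1513; mL+mR=-324/1513 → advance -1; mR−mL=4/17 → turn +1·90°
n=6: pose=(4,-9,W); sL=8/65, sR=40/197; mL=-40/197, mR=-1024/12805; mL+mR=-3624/12805 → advance -1; mR−mL=8/65 → turn +1·90°
n=7: pose=(5,-9,S); sL=2/17, sR=10/81; mL=-10/81, mR=-8/1377; mL+mR=-178/1377 → advance -1; mR−mL=2/17 → turn +1·90°

0 8/37 8/61 -8/61 192/2257 5 -8 E
1 4/17 20/89 -20/89 16/1513 4 -8 N
2 8/65 40/197 -40/197 -1024/12805 4 -9 W
3 2/17 10/81 -10/81 -8/1377 5 -9 S
4 8/37 8/61 -8/61 192/2257 5 -8 E
5 4/17 20/89 -20/89 16/1513 4 -8 N
6 8/65 40/197 -40/197 -1024/12805 4 -9 W
7 2/17 10/81 -10/81 -8/1377 5 -9 S
final 5 -8 E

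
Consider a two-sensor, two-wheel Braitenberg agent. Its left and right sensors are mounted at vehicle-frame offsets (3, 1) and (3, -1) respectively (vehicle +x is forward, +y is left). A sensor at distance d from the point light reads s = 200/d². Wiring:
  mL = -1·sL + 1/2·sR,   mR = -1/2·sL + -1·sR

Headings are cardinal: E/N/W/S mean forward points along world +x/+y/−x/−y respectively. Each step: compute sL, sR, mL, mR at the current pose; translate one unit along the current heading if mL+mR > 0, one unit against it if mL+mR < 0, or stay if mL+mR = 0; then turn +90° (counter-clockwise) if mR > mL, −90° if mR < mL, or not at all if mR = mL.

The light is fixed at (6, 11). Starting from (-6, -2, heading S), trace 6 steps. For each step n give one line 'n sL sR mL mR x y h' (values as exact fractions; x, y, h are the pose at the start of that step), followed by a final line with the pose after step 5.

0 200/377 8/17 -1892/6409 -4716/6409 -6 -2 S
1 100/197 100/173 -7450/34081 -28350/34081 -6 -1 W
2 8/9 200/181 -548/1629 -2524/1629 -5 -1 N
3 25/26 10/13 -15/26 -5/4 -5 -2 E
4 200/377 8/17 -1892/6409 -4716/6409 -6 -2 S
5 100/197 100/173 -7450/34081 -28350/34081 -6 -1 W
final -5 -1 N

n=0: pose=(-6,-2,S); sL=200/377, sR=8/17; mL=-1892/6409, mR=-4716/6409; mL+mR=-6608/6409 → advance -1; mR−mL=-2824/6409 → turn -1·90°
n=1: pose=(-6,-1,W); sL=100/197, sR=100/173; mL=-7450/34081, mR=-28350/34081; mL+mR=-35800/34081 → advance -1; mR−mL=-20900/34081 → turn -1·90°
n=2: pose=(-5,-1,N); sL=8/9, sR=200/181; mL=-548/1629, mR=-2524/1629; mL+mR=-1024/543 → advance -1; mR−mL=-1976/1629 → turn -1·90°
n=3: pose=(-5,-2,E); sL=25/26, sR=10/13; mL=-15/26, mR=-5/4; mL+mR=-95/52 → advance -1; mR−mL=-35/52 → turn -1·90°
n=4: pose=(-6,-2,S); sL=200/377, sR=8/17; mL=-1892/6409, mR=-4716/6409; mL+mR=-6608/6409 → advance -1; mR−mL=-2824/6409 → turn -1·90°
n=5: pose=(-6,-1,W); sL=100/197, sR=100/173; mL=-7450/34081, mR=-28350/34081; mL+mR=-35800/34081 → advance -1; mR−mL=-20900/34081 → turn -1·90°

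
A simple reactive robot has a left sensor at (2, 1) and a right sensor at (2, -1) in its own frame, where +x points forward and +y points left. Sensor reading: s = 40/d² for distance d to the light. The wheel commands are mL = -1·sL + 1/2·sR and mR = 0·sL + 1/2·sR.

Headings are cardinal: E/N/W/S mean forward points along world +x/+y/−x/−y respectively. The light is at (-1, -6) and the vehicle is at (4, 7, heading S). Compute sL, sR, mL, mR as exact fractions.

40/157 40/137 -2340/21509 20/137

left sensor world pos  = (5, 5); dL² = 157
right sensor world pos = (3, 5); dR² = 137
sL = 40/157 = 40/157
sR = 40/137 = 40/137
mL = -1·sL + 1/2·sR = -2340/21509
mR = 0·sL + 1/2·sR = 20/137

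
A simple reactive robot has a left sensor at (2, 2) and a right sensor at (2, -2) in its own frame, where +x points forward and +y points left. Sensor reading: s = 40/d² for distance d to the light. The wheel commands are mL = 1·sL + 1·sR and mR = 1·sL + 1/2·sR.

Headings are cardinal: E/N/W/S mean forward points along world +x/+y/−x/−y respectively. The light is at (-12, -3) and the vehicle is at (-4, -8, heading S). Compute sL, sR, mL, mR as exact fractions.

left sensor world pos  = (-2, -10); dL² = 149
right sensor world pos = (-6, -10); dR² = 85
sL = 40/149 = 40/149
sR = 40/85 = 8/17
mL = 1·sL + 1·sR = 1872/2533
mR = 1·sL + 1/2·sR = 1276/2533

40/149 8/17 1872/2533 1276/2533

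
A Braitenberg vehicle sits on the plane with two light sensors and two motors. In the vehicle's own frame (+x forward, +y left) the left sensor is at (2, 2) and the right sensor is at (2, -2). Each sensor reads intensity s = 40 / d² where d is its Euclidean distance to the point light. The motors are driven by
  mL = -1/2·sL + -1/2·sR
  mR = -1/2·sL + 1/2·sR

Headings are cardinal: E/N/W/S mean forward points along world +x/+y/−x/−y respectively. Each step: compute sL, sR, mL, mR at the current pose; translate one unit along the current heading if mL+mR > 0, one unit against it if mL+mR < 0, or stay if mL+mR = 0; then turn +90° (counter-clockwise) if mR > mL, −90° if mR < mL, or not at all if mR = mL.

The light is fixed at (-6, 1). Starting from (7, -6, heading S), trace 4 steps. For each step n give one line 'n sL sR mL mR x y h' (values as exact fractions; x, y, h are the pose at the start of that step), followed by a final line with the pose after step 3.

n=0: pose=(7,-6,S); sL=20/153, sR=20/101; mL=-2540/15453, mR=520/15453; mL+mR=-20/153 → advance -1; mR−mL=20/101 → turn +1·90°
n=1: pose=(7,-5,E); sL=40/241, sR=40/289; mL=-10600/69649, mR=-960/69649; mL+mR=-40/241 → advance -1; mR−mL=40/289 → turn +1·90°
n=2: pose=(6,-5,N); sL=10/29, sR=10/53; mL=-410/1537, mR=-120/1537; mL+mR=-10/29 → advance -1; mR−mL=10/53 → turn +1·90°
n=3: pose=(6,-6,W); sL=40/181, sR=8/25; mL=-1224/4525, mR=224/4525; mL+mR=-40/181 → advance -1; mR−mL=8/25 → turn +1·90°

0 20/153 20/101 -2540/15453 520/15453 7 -6 S
1 40/241 40/289 -10600/69649 -960/69649 7 -5 E
2 10/29 10/53 -410/1537 -120/1537 6 -5 N
3 40/181 8/25 -1224/4525 224/4525 6 -6 W
final 7 -6 S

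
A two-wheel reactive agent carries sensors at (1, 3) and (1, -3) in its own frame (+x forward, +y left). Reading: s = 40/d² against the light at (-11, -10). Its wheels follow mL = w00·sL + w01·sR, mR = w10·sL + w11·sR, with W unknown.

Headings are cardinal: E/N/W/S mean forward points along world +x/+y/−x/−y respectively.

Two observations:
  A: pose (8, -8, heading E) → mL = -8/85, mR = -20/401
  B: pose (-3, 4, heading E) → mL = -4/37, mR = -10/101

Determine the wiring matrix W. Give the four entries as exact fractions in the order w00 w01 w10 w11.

-1 0 0 -1/2

obs A: pose=(8,-8,E) → sL=8/85, sR=40/401, mL=-8/85, mR=-20/401
obs B: pose=(-3,4,E) → sL=4/37, sR=20/101, mL=-4/37, mR=-10/101
sensor matrix S = [[8/85, 40/401], [4/37, 20/101]]; det S = 200064/25475129
solve [mL_A; mL_B] = S·[w00; w01] and [mR_A; mR_B] = S·[w10; w11]:
  w00 = -1, w01 = 0, w10 = 0, w11 = -1/2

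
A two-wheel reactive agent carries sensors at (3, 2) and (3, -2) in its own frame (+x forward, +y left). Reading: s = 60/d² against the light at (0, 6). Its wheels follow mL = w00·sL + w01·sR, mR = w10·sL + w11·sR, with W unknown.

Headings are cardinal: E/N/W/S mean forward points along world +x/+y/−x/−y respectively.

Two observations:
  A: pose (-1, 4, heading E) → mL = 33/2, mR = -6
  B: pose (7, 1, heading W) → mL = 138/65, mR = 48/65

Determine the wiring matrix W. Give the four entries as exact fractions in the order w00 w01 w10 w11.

obs A: pose=(-1,4,E) → sL=15, sR=3, mL=33/2, mR=-6
obs B: pose=(7,1,W) → sL=12/13, sR=12/5, mL=138/65, mR=48/65
sensor matrix S = [[15, 3], [12/13, 12/5]]; det S = 432/13
solve [mL_A; mL_B] = S·[w00; w01] and [mR_A; mR_B] = S·[w10; w11]:
  w00 = 1, w01 = 1/2, w10 = -1/2, w11 = 1/2

1 1/2 -1/2 1/2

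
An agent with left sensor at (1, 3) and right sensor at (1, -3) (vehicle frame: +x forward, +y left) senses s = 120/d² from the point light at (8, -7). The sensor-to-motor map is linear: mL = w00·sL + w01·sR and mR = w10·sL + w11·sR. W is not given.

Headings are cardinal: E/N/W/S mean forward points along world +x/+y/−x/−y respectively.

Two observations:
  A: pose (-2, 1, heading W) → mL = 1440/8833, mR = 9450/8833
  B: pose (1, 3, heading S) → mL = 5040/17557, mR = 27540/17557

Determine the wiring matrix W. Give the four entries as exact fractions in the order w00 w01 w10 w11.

1/2 -1/2 1 1/2

obs A: pose=(-2,1,W) → sL=60/73, sR=60/121, mL=1440/8833, mR=9450/8833
obs B: pose=(1,3,S) → sL=120/97, sR=120/181, mL=5040/17557, mR=27540/17557
sensor matrix S = [[60/73, 60/121], [120/97, 120/181]]; det S = -10627200/155080981
solve [mL_A; mL_B] = S·[w00; w01] and [mR_A; mR_B] = S·[w10; w11]:
  w00 = 1/2, w01 = -1/2, w10 = 1, w11 = 1/2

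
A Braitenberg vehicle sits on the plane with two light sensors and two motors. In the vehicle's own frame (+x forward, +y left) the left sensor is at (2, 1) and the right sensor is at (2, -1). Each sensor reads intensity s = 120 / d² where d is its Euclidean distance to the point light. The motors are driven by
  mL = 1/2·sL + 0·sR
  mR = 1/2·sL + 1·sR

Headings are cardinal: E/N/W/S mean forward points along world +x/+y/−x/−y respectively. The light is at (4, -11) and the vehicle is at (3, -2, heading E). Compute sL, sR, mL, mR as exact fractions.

left sensor world pos  = (5, -1); dL² = 101
right sensor world pos = (5, -3); dR² = 65
sL = 120/101 = 120/101
sR = 120/65 = 24/13
mL = 1/2·sL + 0·sR = 60/101
mR = 1/2·sL + 1·sR = 3204/1313

120/101 24/13 60/101 3204/1313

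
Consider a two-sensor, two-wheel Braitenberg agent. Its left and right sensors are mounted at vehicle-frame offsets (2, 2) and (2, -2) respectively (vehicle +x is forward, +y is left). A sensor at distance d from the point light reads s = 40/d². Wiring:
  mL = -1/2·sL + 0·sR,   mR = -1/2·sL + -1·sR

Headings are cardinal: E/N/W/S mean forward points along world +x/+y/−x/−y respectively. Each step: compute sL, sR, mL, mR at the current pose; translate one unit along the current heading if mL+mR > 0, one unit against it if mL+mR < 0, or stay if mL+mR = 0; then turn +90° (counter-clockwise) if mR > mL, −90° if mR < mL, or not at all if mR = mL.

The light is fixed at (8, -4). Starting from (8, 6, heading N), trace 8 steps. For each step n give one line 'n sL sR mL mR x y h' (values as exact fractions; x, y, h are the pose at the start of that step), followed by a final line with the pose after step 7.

0 10/37 10/37 -5/37 -15/37 8 6 N
1 8/25 40/53 -4/25 -1212/1325 8 5 E
2 4/5 20/29 -2/5 -158/145 7 5 S
3 40/73 40/153 -20/73 -5980/11169 7 6 W
4 10/37 10/37 -5/37 -15/37 8 6 N
5 8/25 40/53 -4/25 -1212/1325 8 5 E
6 4/5 20/29 -2/5 -158/145 7 5 S
7 40/73 40/153 -20/73 -5980/11169 7 6 W
final 8 6 N

n=0: pose=(8,6,N); sL=10/37, sR=10/37; mL=-5/37, mR=-15/37; mL+mR=-20/37 → advance -1; mR−mL=-10/37 → turn -1·90°
n=1: pose=(8,5,E); sL=8/25, sR=40/53; mL=-4/25, mR=-1212/1325; mL+mR=-1424/1325 → advance -1; mR−mL=-40/53 → turn -1·90°
n=2: pose=(7,5,S); sL=4/5, sR=20/29; mL=-2/5, mR=-158/145; mL+mR=-216/145 → advance -1; mR−mL=-20/29 → turn -1·90°
n=3: pose=(7,6,W); sL=40/73, sR=40/153; mL=-20/73, mR=-5980/11169; mL+mR=-9040/11169 → advance -1; mR−mL=-40/153 → turn -1·90°
n=4: pose=(8,6,N); sL=10/37, sR=10/37; mL=-5/37, mR=-15/37; mL+mR=-20/37 → advance -1; mR−mL=-10/37 → turn -1·90°
n=5: pose=(8,5,E); sL=8/25, sR=40/53; mL=-4/25, mR=-1212/1325; mL+mR=-1424/1325 → advance -1; mR−mL=-40/53 → turn -1·90°
n=6: pose=(7,5,S); sL=4/5, sR=20/29; mL=-2/5, mR=-158/145; mL+mR=-216/145 → advance -1; mR−mL=-20/29 → turn -1·90°
n=7: pose=(7,6,W); sL=40/73, sR=40/153; mL=-20/73, mR=-5980/11169; mL+mR=-9040/11169 → advance -1; mR−mL=-40/153 → turn -1·90°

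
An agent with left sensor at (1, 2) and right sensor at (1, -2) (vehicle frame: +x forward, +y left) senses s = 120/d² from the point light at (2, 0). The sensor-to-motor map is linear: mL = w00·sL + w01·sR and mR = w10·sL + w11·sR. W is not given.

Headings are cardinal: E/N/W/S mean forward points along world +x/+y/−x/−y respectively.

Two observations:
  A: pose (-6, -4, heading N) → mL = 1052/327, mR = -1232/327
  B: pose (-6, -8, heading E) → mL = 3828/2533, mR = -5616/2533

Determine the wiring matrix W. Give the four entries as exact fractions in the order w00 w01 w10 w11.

obs A: pose=(-6,-4,N) → sL=120/109, sR=8/3, mL=1052/327, mR=-1232/327
obs B: pose=(-6,-8,E) → sL=24/17, sR=120/149, mL=3828/2533, mR=-5616/2533
sensor matrix S = [[120/109, 8/3], [24/17, 120/149]]; det S = -794624/276097
solve [mL_A; mL_B] = S·[w00; w01] and [mR_A; mR_B] = S·[w10; w11]:
  w00 = 1/2, w01 = 1, w10 = -1, w11 = -1

1/2 1 -1 -1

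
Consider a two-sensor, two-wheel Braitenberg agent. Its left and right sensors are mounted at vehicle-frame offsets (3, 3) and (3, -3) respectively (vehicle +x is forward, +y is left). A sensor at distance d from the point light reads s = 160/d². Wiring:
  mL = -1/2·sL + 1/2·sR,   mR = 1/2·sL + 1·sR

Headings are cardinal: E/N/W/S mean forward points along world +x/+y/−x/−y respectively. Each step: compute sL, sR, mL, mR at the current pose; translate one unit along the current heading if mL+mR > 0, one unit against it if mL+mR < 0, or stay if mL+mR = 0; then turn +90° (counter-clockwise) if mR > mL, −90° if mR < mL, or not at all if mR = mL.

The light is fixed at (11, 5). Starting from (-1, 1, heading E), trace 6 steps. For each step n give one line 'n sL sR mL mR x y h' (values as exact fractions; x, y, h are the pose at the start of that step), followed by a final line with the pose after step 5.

n=0: pose=(-1,1,E); sL=80/41, sR=16/13; mL=-192/533, mR=1176/533; mL+mR=24/13 → advance +1; mR−mL=1368/533 → turn +1·90°
n=1: pose=(0,1,N); sL=160/197, sR=32/13; mL=2112/2561, mR=7344/2561; mL+mR=48/13 → advance +1; mR−mL=5232/2561 → turn +1·90°
n=2: pose=(0,2,W); sL=20/29, sR=40/49; mL=90/1421, mR=1650/1421; mL+mR=60/49 → advance +1; mR−mL=1560/1421 → turn +1·90°
n=3: pose=(-1,2,S); sL=160/117, sR=160/261; mL=-1280/3393, mR=4400/3393; mL+mR=80/87 → advance +1; mR−mL=5680/3393 → turn +1·90°
n=4: pose=(-1,1,E); sL=80/41, sR=16/13; mL=-192/533, mR=1176/533; mL+mR=24/13 → advance +1; mR−mL=1368/533 → turn +1·90°
n=5: pose=(0,1,N); sL=160/197, sR=32/13; mL=2112/2561, mR=7344/2561; mL+mR=48/13 → advance +1; mR−mL=5232/2561 → turn +1·90°

0 80/41 16/13 -192/533 1176/533 -1 1 E
1 160/197 32/13 2112/2561 7344/2561 0 1 N
2 20/29 40/49 90/1421 1650/1421 0 2 W
3 160/117 160/261 -1280/3393 4400/3393 -1 2 S
4 80/41 16/13 -192/533 1176/533 -1 1 E
5 160/197 32/13 2112/2561 7344/2561 0 1 N
final 0 2 W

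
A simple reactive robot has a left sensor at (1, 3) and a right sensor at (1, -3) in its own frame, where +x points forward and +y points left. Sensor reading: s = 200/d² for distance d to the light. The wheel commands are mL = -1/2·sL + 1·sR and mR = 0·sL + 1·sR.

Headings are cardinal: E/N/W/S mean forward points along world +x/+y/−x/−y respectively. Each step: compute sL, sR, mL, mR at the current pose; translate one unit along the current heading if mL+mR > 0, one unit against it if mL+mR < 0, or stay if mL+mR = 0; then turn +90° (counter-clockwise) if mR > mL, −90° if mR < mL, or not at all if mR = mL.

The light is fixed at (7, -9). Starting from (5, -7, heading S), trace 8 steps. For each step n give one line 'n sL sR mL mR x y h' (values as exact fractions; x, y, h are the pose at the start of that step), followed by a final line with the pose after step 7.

0 100 100/13 -550/13 100/13 5 -7 S
1 200/37 200 7300/37 200 5 -6 E
2 25/4 10 55/8 10 6 -6 N
3 40 200/53 -860/53 200/53 6 -5 W
4 100/9 100/9 50/9 100/9 7 -5 S
5 200/37 200 7300/37 200 7 -6 E
6 10 25/4 5/4 25/4 8 -6 N
7 200 200/49 -4700/49 200/49 8 -5 W
final 9 -5 S

n=0: pose=(5,-7,S); sL=100, sR=100/13; mL=-550/13, mR=100/13; mL+mR=-450/13 → advance -1; mR−mL=50 → turn +1·90°
n=1: pose=(5,-6,E); sL=200/37, sR=200; mL=7300/37, mR=200; mL+mR=14700/37 → advance +1; mR−mL=100/37 → turn +1·90°
n=2: pose=(6,-6,N); sL=25/4, sR=10; mL=55/8, mR=10; mL+mR=135/8 → advance +1; mR−mL=25/8 → turn +1·90°
n=3: pose=(6,-5,W); sL=40, sR=200/53; mL=-860/53, mR=200/53; mL+mR=-660/53 → advance -1; mR−mL=20 → turn +1·90°
n=4: pose=(7,-5,S); sL=100/9, sR=100/9; mL=50/9, mR=100/9; mL+mR=50/3 → advance +1; mR−mL=50/9 → turn +1·90°
n=5: pose=(7,-6,E); sL=200/37, sR=200; mL=7300/37, mR=200; mL+mR=14700/37 → advance +1; mR−mL=100/37 → turn +1·90°
n=6: pose=(8,-6,N); sL=10, sR=25/4; mL=5/4, mR=25/4; mL+mR=15/2 → advance +1; mR−mL=5 → turn +1·90°
n=7: pose=(8,-5,W); sL=200, sR=200/49; mL=-4700/49, mR=200/49; mL+mR=-4500/49 → advance -1; mR−mL=100 → turn +1·90°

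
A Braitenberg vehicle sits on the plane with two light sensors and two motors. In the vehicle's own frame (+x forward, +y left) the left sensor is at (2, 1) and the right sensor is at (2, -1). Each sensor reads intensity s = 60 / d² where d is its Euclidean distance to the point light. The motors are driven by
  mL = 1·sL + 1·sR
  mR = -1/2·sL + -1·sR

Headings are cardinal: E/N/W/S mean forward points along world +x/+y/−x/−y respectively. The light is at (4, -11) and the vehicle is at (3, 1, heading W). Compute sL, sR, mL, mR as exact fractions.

6/13 30/89 924/1157 -657/1157

left sensor world pos  = (1, 0); dL² = 130
right sensor world pos = (1, 2); dR² = 178
sL = 60/130 = 6/13
sR = 60/178 = 30/89
mL = 1·sL + 1·sR = 924/1157
mR = -1/2·sL + -1·sR = -657/1157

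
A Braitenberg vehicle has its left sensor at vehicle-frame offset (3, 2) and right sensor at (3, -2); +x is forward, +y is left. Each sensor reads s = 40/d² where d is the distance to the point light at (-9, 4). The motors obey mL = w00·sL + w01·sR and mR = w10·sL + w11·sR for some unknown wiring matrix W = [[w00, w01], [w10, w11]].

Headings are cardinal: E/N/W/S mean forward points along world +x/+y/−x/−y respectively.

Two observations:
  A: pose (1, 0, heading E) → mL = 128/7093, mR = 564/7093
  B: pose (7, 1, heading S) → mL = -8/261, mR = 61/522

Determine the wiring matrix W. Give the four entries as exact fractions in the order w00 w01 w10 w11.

1/2 -1/2 -1/2 1

obs A: pose=(1,0,E) → sL=40/173, sR=8/41, mL=128/7093, mR=564/7093
obs B: pose=(7,1,S) → sL=1/9, sR=5/29, mL=-8/261, mR=61/522
sensor matrix S = [[40/173, 8/41], [1/9, 5/29]]; det S = 33664/1851273
solve [mL_A; mL_B] = S·[w00; w01] and [mR_A; mR_B] = S·[w10; w11]:
  w00 = 1/2, w01 = -1/2, w10 = -1/2, w11 = 1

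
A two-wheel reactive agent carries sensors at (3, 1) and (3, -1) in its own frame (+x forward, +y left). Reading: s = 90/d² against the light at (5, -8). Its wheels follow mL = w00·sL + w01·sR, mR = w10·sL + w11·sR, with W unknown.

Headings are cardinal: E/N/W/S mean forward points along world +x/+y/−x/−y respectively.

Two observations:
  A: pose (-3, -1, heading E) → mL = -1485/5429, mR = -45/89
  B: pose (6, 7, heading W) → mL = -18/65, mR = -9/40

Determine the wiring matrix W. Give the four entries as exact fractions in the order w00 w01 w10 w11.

obs A: pose=(-3,-1,E) → sL=90/89, sR=90/61, mL=-1485/5429, mR=-45/89
obs B: pose=(6,7,W) → sL=9/20, sR=9/26, mL=-18/65, mR=-9/40
sensor matrix S = [[90/89, 90/61], [9/20, 9/26]]; det S = -44307/141154
solve [mL_A; mL_B] = S·[w00; w01] and [mR_A; mR_B] = S·[w10; w11]:
  w00 = -1, w01 = 1/2, w10 = -1/2, w11 = 0

-1 1/2 -1/2 0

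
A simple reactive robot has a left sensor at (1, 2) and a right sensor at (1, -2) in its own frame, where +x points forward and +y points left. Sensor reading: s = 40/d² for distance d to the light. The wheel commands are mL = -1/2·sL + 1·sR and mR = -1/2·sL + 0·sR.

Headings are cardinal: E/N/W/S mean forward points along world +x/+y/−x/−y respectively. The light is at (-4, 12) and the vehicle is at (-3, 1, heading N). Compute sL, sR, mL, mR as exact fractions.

left sensor world pos  = (-5, 2); dL² = 101
right sensor world pos = (-1, 2); dR² = 109
sL = 40/101 = 40/101
sR = 40/109 = 40/109
mL = -1/2·sL + 1·sR = 1860/11009
mR = -1/2·sL + 0·sR = -20/101

40/101 40/109 1860/11009 -20/101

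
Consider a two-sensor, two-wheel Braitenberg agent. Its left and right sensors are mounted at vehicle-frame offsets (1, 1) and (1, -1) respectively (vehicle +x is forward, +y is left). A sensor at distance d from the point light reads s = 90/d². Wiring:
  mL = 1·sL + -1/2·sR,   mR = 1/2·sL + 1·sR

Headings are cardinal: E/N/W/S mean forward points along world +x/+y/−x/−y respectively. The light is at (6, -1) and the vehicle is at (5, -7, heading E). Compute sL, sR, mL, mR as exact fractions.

left sensor world pos  = (6, -6); dL² = 25
right sensor world pos = (6, -8); dR² = 49
sL = 90/25 = 18/5
sR = 90/49 = 90/49
mL = 1·sL + -1/2·sR = 657/245
mR = 1/2·sL + 1·sR = 891/245

18/5 90/49 657/245 891/245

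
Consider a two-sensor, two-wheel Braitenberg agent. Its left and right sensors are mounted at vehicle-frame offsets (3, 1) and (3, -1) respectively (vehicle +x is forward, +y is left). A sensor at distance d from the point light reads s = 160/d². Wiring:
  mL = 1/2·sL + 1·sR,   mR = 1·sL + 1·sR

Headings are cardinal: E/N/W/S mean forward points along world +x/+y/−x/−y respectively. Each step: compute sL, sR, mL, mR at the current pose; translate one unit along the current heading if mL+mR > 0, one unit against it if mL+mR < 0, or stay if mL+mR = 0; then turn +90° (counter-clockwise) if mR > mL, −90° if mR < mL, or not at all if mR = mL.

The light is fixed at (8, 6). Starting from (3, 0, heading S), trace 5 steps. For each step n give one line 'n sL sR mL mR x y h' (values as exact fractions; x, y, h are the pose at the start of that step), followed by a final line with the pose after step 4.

0 160/97 160/117 24880/11349 34240/11349 3 0 S
1 4 40/17 74/17 108/17 3 -1 E
2 160/41 32/5 1712/205 2112/205 4 -1 N
3 80/49 80/37 5400/1813 6880/1813 4 0 W
4 160/97 160/117 24880/11349 34240/11349 3 0 S
final 3 -1 E

n=0: pose=(3,0,S); sL=160/97, sR=160/117; mL=24880/11349, mR=34240/11349; mL+mR=59120/11349 → advance +1; mR−mL=80/97 → turn +1·90°
n=1: pose=(3,-1,E); sL=4, sR=40/17; mL=74/17, mR=108/17; mL+mR=182/17 → advance +1; mR−mL=2 → turn +1·90°
n=2: pose=(4,-1,N); sL=160/41, sR=32/5; mL=1712/205, mR=2112/205; mL+mR=3824/205 → advance +1; mR−mL=80/41 → turn +1·90°
n=3: pose=(4,0,W); sL=80/49, sR=80/37; mL=5400/1813, mR=6880/1813; mL+mR=12280/1813 → advance +1; mR−mL=40/49 → turn +1·90°
n=4: pose=(3,0,S); sL=160/97, sR=160/117; mL=24880/11349, mR=34240/11349; mL+mR=59120/11349 → advance +1; mR−mL=80/97 → turn +1·90°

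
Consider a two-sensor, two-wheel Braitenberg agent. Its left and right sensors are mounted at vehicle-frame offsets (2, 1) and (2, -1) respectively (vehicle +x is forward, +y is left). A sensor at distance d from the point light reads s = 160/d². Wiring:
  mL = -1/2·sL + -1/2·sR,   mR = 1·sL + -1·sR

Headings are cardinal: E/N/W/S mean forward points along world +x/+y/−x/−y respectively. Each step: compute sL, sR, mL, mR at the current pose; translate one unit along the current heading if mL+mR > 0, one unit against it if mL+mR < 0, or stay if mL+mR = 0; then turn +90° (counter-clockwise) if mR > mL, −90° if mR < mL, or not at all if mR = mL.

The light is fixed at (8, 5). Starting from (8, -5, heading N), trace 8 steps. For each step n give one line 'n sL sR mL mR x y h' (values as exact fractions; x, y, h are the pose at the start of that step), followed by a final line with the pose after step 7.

n=0: pose=(8,-5,N); sL=32/13, sR=32/13; mL=-32/13, mR=0; mL+mR=-32/13 → advance -1; mR−mL=32/13 → turn +1·90°
n=1: pose=(8,-6,W); sL=40/37, sR=20/13; mL=-630/481, mR=-220/481; mL+mR=-850/481 → advance -1; mR−mL=410/481 → turn +1·90°
n=2: pose=(9,-6,S); sL=160/173, sR=160/169; mL=-27360/29237, mR=-640/29237; mL+mR=-28000/29237 → advance -1; mR−mL=26720/29237 → turn +1·90°
n=3: pose=(9,-5,E); sL=16/9, sR=16/13; mL=-176/117, mR=64/117; mL+mR=-112/117 → advance -1; mR−mL=80/39 → turn +1·90°
n=4: pose=(8,-5,N); sL=32/13, sR=32/13; mL=-32/13, mR=0; mL+mR=-32/13 → advance -1; mR−mL=32/13 → turn +1·90°
n=5: pose=(8,-6,W); sL=40/37, sR=20/13; mL=-630/481, mR=-220/481; mL+mR=-850/481 → advance -1; mR−mL=410/481 → turn +1·90°
n=6: pose=(9,-6,S); sL=160/173, sR=160/169; mL=-27360/29237, mR=-640/29237; mL+mR=-28000/29237 → advance -1; mR−mL=26720/29237 → turn +1·90°
n=7: pose=(9,-5,E); sL=16/9, sR=16/13; mL=-176/117, mR=64/117; mL+mR=-112/117 → advance -1; mR−mL=80/39 → turn +1·90°

0 32/13 32/13 -32/13 0 8 -5 N
1 40/37 20/13 -630/481 -220/481 8 -6 W
2 160/173 160/169 -27360/29237 -640/29237 9 -6 S
3 16/9 16/13 -176/117 64/117 9 -5 E
4 32/13 32/13 -32/13 0 8 -5 N
5 40/37 20/13 -630/481 -220/481 8 -6 W
6 160/173 160/169 -27360/29237 -640/29237 9 -6 S
7 16/9 16/13 -176/117 64/117 9 -5 E
final 8 -5 N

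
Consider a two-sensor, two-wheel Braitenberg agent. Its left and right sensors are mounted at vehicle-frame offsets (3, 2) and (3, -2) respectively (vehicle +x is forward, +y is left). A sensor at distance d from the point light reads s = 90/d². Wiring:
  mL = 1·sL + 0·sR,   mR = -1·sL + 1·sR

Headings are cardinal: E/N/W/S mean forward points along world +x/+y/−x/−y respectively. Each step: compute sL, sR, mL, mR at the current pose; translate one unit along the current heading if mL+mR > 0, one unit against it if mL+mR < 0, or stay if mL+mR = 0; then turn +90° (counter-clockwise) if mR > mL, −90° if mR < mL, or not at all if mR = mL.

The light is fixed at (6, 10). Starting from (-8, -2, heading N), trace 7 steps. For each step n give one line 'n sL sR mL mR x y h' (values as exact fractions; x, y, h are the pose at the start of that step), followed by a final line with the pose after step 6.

n=0: pose=(-8,-2,N); sL=90/337, sR=2/5; mL=90/337, mR=224/1685; mL+mR=2/5 → advance +1; mR−mL=-226/1685 → turn -1·90°
n=1: pose=(-8,-1,E); sL=45/101, sR=9/29; mL=45/101, mR=-396/2929; mL+mR=9/29 → advance +1; mR−mL=-1701/2929 → turn -1·90°
n=2: pose=(-7,-1,S); sL=90/317, sR=90/421; mL=90/317, mR=-9360/133457; mL+mR=90/421 → advance +1; mR−mL=-47250/133457 → turn -1·90°
n=3: pose=(-7,-2,W); sL=45/226, sR=45/178; mL=45/226, mR=540/10057; mL+mR=45/178 → advance +1; mR−mL=-2925/20114 → turn -1·90°
n=4: pose=(-8,-2,N); sL=90/337, sR=2/5; mL=90/337, mR=224/1685; mL+mR=2/5 → advance +1; mR−mL=-226/1685 → turn -1·90°
n=5: pose=(-8,-1,E); sL=45/101, sR=9/29; mL=45/101, mR=-396/2929; mL+mR=9/29 → advance +1; mR−mL=-1701/2929 → turn -1·90°
n=6: pose=(-7,-1,S); sL=90/317, sR=90/421; mL=90/317, mR=-9360/133457; mL+mR=90/421 → advance +1; mR−mL=-47250/133457 → turn -1·90°

0 90/337 2/5 90/337 224/1685 -8 -2 N
1 45/101 9/29 45/101 -396/2929 -8 -1 E
2 90/317 90/421 90/317 -9360/133457 -7 -1 S
3 45/226 45/178 45/226 540/10057 -7 -2 W
4 90/337 2/5 90/337 224/1685 -8 -2 N
5 45/101 9/29 45/101 -396/2929 -8 -1 E
6 90/317 90/421 90/317 -9360/133457 -7 -1 S
final -7 -2 W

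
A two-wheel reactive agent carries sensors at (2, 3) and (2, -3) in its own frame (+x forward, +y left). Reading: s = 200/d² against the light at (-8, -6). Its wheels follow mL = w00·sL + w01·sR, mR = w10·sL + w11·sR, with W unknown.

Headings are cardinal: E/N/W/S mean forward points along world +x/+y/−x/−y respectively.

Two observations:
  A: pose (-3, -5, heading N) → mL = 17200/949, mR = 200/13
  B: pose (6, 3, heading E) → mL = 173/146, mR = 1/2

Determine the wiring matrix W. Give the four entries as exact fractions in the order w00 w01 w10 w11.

obs A: pose=(-3,-5,N) → sL=200/13, sR=200/73, mL=17200/949, mR=200/13
obs B: pose=(6,3,E) → sL=1/2, sR=50/73, mL=173/146, mR=1/2
sensor matrix S = [[200/13, 200/73], [1/2, 50/73]]; det S = 8700/949
solve [mL_A; mL_B] = S·[w00; w01] and [mR_A; mR_B] = S·[w10; w11]:
  w00 = 1, w01 = 1, w10 = 1, w11 = 0

1 1 1 0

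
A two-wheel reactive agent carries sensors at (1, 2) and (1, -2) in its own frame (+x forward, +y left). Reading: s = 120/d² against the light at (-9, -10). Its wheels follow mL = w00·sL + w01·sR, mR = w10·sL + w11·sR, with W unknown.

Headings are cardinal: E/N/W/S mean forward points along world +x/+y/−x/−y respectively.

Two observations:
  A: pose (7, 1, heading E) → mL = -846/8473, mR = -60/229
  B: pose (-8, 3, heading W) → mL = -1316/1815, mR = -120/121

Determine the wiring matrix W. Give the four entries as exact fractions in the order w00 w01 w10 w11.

obs A: pose=(7,1,E) → sL=60/229, sR=12/37, mL=-846/8473, mR=-60/229
obs B: pose=(-8,3,W) → sL=120/121, sR=8/15, mL=-1316/1815, mR=-120/121
sensor matrix S = [[60/229, 12/37], [120/121, 8/15]]; det S = -186496/1025233
solve [mL_A; mL_B] = S·[w00; w01] and [mR_A; mR_B] = S·[w10; w11]:
  w00 = -1, w01 = 1/2, w10 = -1, w11 = 0

-1 1/2 -1 0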